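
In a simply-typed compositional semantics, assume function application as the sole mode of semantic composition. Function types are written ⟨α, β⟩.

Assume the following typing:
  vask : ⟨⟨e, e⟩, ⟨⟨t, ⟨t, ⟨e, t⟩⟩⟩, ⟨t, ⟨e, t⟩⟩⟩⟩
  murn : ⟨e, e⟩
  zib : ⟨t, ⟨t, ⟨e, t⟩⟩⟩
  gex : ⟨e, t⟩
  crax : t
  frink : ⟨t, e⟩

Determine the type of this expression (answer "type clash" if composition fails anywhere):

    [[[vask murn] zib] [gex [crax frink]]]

[vask murn]: ⟨⟨e, e⟩, ⟨⟨t, ⟨t, ⟨e, t⟩⟩⟩, ⟨t, ⟨e, t⟩⟩⟩⟩ applied to ⟨e, e⟩ yields ⟨⟨t, ⟨t, ⟨e, t⟩⟩⟩, ⟨t, ⟨e, t⟩⟩⟩.
[[vask murn] zib]: ⟨⟨t, ⟨t, ⟨e, t⟩⟩⟩, ⟨t, ⟨e, t⟩⟩⟩ applied to ⟨t, ⟨t, ⟨e, t⟩⟩⟩ yields ⟨t, ⟨e, t⟩⟩.
[crax frink]: ⟨t, e⟩ applied to t yields e.
[gex [crax frink]]: ⟨e, t⟩ applied to e yields t.
[[[vask murn] zib] [gex [crax frink]]]: ⟨t, ⟨e, t⟩⟩ applied to t yields ⟨e, t⟩.

⟨e, t⟩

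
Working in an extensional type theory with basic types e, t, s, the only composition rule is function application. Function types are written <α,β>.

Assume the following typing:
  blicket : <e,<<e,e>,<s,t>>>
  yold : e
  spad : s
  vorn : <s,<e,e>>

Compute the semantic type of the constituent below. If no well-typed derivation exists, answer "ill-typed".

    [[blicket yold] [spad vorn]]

At [blicket yold], blicket : <e,<<e,e>,<s,t>>> takes yold : e, giving <<e,e>,<s,t>>.
At [spad vorn], vorn : <s,<e,e>> takes spad : s, giving <e,e>.
At [[blicket yold] [spad vorn]], [blicket yold] : <<e,e>,<s,t>> takes [spad vorn] : <e,e>, giving <s,t>.

<s,t>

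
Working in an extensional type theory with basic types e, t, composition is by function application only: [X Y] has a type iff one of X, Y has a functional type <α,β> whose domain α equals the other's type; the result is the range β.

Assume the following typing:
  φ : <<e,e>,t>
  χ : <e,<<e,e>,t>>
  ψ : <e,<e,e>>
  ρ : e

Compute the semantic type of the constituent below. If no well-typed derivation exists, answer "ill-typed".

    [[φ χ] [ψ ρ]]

[φ χ]: <<e,e>,t> with <e,<<e,e>,t>> — neither is a function whose domain matches the other; composition fails here.

ill-typed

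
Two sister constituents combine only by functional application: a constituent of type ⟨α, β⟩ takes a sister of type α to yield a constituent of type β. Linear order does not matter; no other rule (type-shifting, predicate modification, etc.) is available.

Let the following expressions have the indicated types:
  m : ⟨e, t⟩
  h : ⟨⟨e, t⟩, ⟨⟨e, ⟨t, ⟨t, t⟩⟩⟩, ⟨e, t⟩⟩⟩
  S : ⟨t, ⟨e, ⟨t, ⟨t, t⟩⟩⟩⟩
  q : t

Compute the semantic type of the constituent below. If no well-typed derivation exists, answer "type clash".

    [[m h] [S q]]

⟨e, t⟩

[m h]: h is ⟨⟨e, t⟩, ⟨⟨e, ⟨t, ⟨t, t⟩⟩⟩, ⟨e, t⟩⟩⟩, m is ⟨e, t⟩; result ⟨⟨e, ⟨t, ⟨t, t⟩⟩⟩, ⟨e, t⟩⟩.
[S q]: S is ⟨t, ⟨e, ⟨t, ⟨t, t⟩⟩⟩⟩, q is t; result ⟨e, ⟨t, ⟨t, t⟩⟩⟩.
[[m h] [S q]]: [m h] is ⟨⟨e, ⟨t, ⟨t, t⟩⟩⟩, ⟨e, t⟩⟩, [S q] is ⟨e, ⟨t, ⟨t, t⟩⟩⟩; result ⟨e, t⟩.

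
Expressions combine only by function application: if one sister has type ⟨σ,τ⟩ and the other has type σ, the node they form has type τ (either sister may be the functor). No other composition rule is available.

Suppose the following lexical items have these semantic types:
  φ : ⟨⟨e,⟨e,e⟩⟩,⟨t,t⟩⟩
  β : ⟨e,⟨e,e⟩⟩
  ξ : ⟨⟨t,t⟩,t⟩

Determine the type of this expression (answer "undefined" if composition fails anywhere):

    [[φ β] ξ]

t

At [φ β], φ : ⟨⟨e,⟨e,e⟩⟩,⟨t,t⟩⟩ takes β : ⟨e,⟨e,e⟩⟩, giving ⟨t,t⟩.
At [[φ β] ξ], ξ : ⟨⟨t,t⟩,t⟩ takes [φ β] : ⟨t,t⟩, giving t.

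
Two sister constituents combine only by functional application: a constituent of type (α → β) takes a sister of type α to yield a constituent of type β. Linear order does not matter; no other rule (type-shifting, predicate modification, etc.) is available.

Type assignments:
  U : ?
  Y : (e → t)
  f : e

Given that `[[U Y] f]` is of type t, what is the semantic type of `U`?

For [[U Y] f] to have type t with f of type e, [U Y] must be the function: [U Y] : (e → t).
For [U Y] to have type (e → t) with Y of type (e → t), U must be the function: U : ((e → t) → (e → t)).

((e → t) → (e → t))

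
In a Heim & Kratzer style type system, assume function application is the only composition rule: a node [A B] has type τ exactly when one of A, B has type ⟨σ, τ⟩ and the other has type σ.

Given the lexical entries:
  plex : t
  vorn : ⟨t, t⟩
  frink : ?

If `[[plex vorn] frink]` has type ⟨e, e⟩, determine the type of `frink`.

At [[plex vorn] frink] (required: ⟨e, e⟩): [plex vorn] is t, which is not a function with range ⟨e, e⟩; hence frink is the functor — type ⟨t, ⟨e, e⟩⟩.

⟨t, ⟨e, e⟩⟩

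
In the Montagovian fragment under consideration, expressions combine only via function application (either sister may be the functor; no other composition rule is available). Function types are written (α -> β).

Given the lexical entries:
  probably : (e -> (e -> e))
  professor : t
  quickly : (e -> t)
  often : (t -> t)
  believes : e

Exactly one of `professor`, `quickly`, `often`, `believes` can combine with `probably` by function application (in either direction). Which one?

professor : t — probably needs e; professor needs nothing (atomic); neither fits.
quickly : (e -> t) — probably needs e; quickly needs e; neither fits.
often : (t -> t) — probably needs e; often needs t; neither fits.
believes — combines: probably : (e -> (e -> e)) takes believes : e as argument, giving (e -> e).

believes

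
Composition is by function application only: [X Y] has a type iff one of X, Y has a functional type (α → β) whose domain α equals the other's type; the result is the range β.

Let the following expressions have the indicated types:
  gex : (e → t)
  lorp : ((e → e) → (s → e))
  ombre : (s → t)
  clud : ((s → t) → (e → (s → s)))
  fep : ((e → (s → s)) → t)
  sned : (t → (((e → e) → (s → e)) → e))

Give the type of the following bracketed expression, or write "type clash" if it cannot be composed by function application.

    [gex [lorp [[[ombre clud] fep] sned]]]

At [ombre clud], clud : ((s → t) → (e → (s → s))) takes ombre : (s → t), giving (e → (s → s)).
At [[ombre clud] fep], fep : ((e → (s → s)) → t) takes [ombre clud] : (e → (s → s)), giving t.
At [[[ombre clud] fep] sned], sned : (t → (((e → e) → (s → e)) → e)) takes [[ombre clud] fep] : t, giving (((e → e) → (s → e)) → e).
At [lorp [[[ombre clud] fep] sned]], [[[ombre clud] fep] sned] : (((e → e) → (s → e)) → e) takes lorp : ((e → e) → (s → e)), giving e.
At [gex [lorp [[[ombre clud] fep] sned]]], gex : (e → t) takes [lorp [[[ombre clud] fep] sned]] : e, giving t.

t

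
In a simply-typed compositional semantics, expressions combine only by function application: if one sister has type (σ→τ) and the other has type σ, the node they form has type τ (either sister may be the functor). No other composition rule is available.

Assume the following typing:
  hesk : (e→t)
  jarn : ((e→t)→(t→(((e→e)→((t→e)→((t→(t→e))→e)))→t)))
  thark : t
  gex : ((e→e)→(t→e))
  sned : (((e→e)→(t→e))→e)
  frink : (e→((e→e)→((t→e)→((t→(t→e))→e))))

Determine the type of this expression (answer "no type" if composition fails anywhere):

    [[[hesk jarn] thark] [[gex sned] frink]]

t

[hesk jarn] — jarn of type ((e→t)→(t→(((e→e)→((t→e)→((t→(t→e))→e)))→t))) combines with hesk of type (e→t): type (t→(((e→e)→((t→e)→((t→(t→e))→e)))→t)).
[[hesk jarn] thark] — [hesk jarn] of type (t→(((e→e)→((t→e)→((t→(t→e))→e)))→t)) combines with thark of type t: type (((e→e)→((t→e)→((t→(t→e))→e)))→t).
[gex sned] — sned of type (((e→e)→(t→e))→e) combines with gex of type ((e→e)→(t→e)): type e.
[[gex sned] frink] — frink of type (e→((e→e)→((t→e)→((t→(t→e))→e)))) combines with [gex sned] of type e: type ((e→e)→((t→e)→((t→(t→e))→e))).
[[[hesk jarn] thark] [[gex sned] frink]] — [[hesk jarn] thark] of type (((e→e)→((t→e)→((t→(t→e))→e)))→t) combines with [[gex sned] frink] of type ((e→e)→((t→e)→((t→(t→e))→e))): type t.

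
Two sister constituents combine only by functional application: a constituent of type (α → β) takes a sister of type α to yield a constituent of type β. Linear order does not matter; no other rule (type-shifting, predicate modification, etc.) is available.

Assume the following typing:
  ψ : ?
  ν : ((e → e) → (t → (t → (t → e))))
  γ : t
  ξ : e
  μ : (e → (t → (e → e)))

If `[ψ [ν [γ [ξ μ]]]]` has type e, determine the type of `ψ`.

For [ψ [ν [γ [ξ μ]]]] to have type e with [ν [γ [ξ μ]]] of type (t → (t → (t → e))), ψ must be the function: ψ : ((t → (t → (t → e))) → e).

((t → (t → (t → e))) → e)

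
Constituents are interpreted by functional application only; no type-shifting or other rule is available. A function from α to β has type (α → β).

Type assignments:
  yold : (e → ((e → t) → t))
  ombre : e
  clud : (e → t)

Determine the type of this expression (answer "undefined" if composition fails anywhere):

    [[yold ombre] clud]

t

[yold ombre]: functor yold : (e → ((e → t) → t)), argument ombre : e; result ((e → t) → t).
[[yold ombre] clud]: functor [yold ombre] : ((e → t) → t), argument clud : (e → t); result t.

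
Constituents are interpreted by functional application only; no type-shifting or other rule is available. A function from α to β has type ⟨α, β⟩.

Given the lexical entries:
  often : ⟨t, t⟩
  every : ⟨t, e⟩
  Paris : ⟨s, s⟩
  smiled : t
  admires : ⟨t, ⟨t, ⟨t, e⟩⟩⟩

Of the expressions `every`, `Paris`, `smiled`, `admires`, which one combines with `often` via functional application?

every : ⟨t, e⟩ — neither side's domain matches the other.
Paris : ⟨s, s⟩ — neither side's domain matches the other.
smiled — combines: often : ⟨t, t⟩ takes smiled : t as argument, giving t.
admires : ⟨t, ⟨t, ⟨t, e⟩⟩⟩ — neither side's domain matches the other.

smiled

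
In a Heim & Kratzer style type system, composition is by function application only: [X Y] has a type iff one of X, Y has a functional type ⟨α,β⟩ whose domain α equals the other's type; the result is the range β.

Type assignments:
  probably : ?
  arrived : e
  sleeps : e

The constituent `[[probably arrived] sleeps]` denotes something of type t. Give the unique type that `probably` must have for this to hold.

⟨e,⟨e,t⟩⟩

[[probably arrived] sleeps] is required to be t. sleeps : e cannot yield t as functor, so [probably arrived] : ⟨e,t⟩.
[probably arrived] is required to be ⟨e,t⟩. arrived : e cannot yield ⟨e,t⟩ as functor, so probably : ⟨e,⟨e,t⟩⟩.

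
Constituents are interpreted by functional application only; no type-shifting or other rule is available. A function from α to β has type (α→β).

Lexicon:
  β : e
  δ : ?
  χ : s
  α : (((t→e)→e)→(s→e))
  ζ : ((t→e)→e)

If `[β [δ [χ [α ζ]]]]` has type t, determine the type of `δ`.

[β [δ [χ [α ζ]]]] must have type t. The sister β has type e; that is not a function onto t, so [δ [χ [α ζ]]] must be the functor, of type (e→t).
[δ [χ [α ζ]]] must have type (e→t). The sister [χ [α ζ]] has type e; that is not a function onto (e→t), so δ must be the functor, of type (e→(e→t)).

(e→(e→t))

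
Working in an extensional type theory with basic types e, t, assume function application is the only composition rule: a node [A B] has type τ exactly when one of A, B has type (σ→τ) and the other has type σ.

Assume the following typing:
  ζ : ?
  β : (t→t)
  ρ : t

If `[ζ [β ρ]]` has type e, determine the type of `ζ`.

(t→e)

[ζ [β ρ]] is required to be e. [β ρ] : t cannot yield e as functor, so ζ : (t→e).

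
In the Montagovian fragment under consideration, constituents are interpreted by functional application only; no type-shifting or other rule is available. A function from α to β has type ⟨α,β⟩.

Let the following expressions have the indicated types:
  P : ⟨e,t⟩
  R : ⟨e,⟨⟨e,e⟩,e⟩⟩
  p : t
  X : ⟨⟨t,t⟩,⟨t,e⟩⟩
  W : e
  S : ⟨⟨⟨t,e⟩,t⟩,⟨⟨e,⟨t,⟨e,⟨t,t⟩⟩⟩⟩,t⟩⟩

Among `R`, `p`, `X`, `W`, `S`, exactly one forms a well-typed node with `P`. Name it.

R : ⟨e,⟨⟨e,e⟩,e⟩⟩ — P needs e; R needs e; neither fits.
p : t — P needs e; p needs nothing (atomic); neither fits.
X : ⟨⟨t,t⟩,⟨t,e⟩⟩ — P needs e; X needs ⟨t,t⟩; neither fits.
W — combines: P : ⟨e,t⟩ takes W : e as argument, giving t.
S : ⟨⟨⟨t,e⟩,t⟩,⟨⟨e,⟨t,⟨e,⟨t,t⟩⟩⟩⟩,t⟩⟩ — P needs e; S needs ⟨⟨t,e⟩,t⟩; neither fits.

W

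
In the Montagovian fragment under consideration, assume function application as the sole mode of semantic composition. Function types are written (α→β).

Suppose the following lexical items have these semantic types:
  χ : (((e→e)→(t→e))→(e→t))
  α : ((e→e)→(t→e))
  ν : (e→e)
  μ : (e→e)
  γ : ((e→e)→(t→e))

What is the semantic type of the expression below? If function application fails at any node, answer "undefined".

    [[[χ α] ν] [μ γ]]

At [χ α], χ : (((e→e)→(t→e))→(e→t)) takes α : ((e→e)→(t→e)), giving (e→t).
[[χ α] ν]: (e→t) with (e→e) — neither is a function whose domain matches the other; composition fails here.

undefined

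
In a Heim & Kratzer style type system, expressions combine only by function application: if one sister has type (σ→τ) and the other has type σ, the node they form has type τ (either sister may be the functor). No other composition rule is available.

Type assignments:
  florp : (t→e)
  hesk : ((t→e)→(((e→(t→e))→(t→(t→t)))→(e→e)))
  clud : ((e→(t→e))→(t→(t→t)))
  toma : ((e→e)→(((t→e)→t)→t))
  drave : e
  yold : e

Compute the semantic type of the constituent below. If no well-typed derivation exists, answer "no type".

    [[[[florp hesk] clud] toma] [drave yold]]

no type

At [florp hesk], hesk : ((t→e)→(((e→(t→e))→(t→(t→t)))→(e→e))) takes florp : (t→e), giving (((e→(t→e))→(t→(t→t)))→(e→e)).
At [[florp hesk] clud], [florp hesk] : (((e→(t→e))→(t→(t→t)))→(e→e)) takes clud : ((e→(t→e))→(t→(t→t))), giving (e→e).
At [[[florp hesk] clud] toma], toma : ((e→e)→(((t→e)→t)→t)) takes [[florp hesk] clud] : (e→e), giving (((t→e)→t)→t).
[drave yold]: e with e — neither is a function whose domain matches the other; composition fails here.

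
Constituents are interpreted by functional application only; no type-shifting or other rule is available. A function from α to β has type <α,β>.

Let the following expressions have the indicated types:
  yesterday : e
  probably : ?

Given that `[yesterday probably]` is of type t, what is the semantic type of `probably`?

<e,t>

At [yesterday probably] (required: t): yesterday is e, which is not a function with range t; hence probably is the functor — type <e,t>.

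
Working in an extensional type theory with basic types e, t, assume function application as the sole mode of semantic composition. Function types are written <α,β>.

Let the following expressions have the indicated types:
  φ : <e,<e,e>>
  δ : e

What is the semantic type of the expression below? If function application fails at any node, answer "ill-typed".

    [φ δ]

<e,e>

[φ δ]: functor φ : <e,<e,e>>, argument δ : e; result <e,e>.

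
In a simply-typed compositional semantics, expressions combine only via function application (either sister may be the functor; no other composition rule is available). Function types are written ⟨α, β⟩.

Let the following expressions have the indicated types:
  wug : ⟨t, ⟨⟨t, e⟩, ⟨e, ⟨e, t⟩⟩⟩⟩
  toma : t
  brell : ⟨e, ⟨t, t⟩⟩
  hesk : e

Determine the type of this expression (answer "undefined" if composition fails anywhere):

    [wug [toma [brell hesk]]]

[brell hesk]: brell is ⟨e, ⟨t, t⟩⟩, hesk is e; result ⟨t, t⟩.
[toma [brell hesk]]: [brell hesk] is ⟨t, t⟩, toma is t; result t.
[wug [toma [brell hesk]]]: wug is ⟨t, ⟨⟨t, e⟩, ⟨e, ⟨e, t⟩⟩⟩⟩, [toma [brell hesk]] is t; result ⟨⟨t, e⟩, ⟨e, ⟨e, t⟩⟩⟩.

⟨⟨t, e⟩, ⟨e, ⟨e, t⟩⟩⟩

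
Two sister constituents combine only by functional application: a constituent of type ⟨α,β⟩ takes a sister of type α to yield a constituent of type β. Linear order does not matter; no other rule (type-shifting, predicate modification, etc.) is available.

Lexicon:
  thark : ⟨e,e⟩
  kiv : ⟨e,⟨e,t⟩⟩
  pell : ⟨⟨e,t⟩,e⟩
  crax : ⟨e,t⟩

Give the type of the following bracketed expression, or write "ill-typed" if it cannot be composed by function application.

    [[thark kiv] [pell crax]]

ill-typed

[thark kiv]: ⟨e,e⟩ with ⟨e,⟨e,t⟩⟩ — neither is a function whose domain matches the other; composition fails here.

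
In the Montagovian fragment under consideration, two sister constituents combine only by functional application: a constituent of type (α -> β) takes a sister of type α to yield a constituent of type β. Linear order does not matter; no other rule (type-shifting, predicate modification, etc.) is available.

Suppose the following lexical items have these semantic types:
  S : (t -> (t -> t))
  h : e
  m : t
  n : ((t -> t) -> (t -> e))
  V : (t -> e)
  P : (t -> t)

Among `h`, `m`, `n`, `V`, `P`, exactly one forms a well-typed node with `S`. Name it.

h : e — does not combine with S.
m — combines: S : (t -> (t -> t)) takes m : t as argument, giving (t -> t).
n : ((t -> t) -> (t -> e)) — does not combine with S.
V : (t -> e) — does not combine with S.
P : (t -> t) — does not combine with S.

m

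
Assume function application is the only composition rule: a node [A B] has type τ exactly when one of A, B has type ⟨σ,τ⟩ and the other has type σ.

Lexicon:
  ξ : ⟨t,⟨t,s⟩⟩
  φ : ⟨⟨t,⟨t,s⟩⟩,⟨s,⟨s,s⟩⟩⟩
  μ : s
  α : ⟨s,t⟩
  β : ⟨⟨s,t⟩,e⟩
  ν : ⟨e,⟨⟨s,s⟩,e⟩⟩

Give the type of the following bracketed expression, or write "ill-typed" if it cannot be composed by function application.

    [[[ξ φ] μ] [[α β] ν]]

[ξ φ] — φ of type ⟨⟨t,⟨t,s⟩⟩,⟨s,⟨s,s⟩⟩⟩ combines with ξ of type ⟨t,⟨t,s⟩⟩: type ⟨s,⟨s,s⟩⟩.
[[ξ φ] μ] — [ξ φ] of type ⟨s,⟨s,s⟩⟩ combines with μ of type s: type ⟨s,s⟩.
[α β] — β of type ⟨⟨s,t⟩,e⟩ combines with α of type ⟨s,t⟩: type e.
[[α β] ν] — ν of type ⟨e,⟨⟨s,s⟩,e⟩⟩ combines with [α β] of type e: type ⟨⟨s,s⟩,e⟩.
[[[ξ φ] μ] [[α β] ν]] — [[α β] ν] of type ⟨⟨s,s⟩,e⟩ combines with [[ξ φ] μ] of type ⟨s,s⟩: type e.

e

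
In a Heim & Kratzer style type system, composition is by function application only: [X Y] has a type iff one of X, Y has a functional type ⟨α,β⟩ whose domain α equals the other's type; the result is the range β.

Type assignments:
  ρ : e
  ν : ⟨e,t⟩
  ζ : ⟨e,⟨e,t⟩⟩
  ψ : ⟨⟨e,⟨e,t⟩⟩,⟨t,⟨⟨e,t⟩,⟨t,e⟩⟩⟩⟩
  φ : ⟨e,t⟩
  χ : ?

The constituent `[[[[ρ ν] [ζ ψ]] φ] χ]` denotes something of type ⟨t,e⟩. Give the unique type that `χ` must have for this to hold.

[[[[ρ ν] [ζ ψ]] φ] χ] must have type ⟨t,e⟩. The sister [[[ρ ν] [ζ ψ]] φ] has type ⟨t,e⟩; that is not a function onto ⟨t,e⟩, so χ must be the functor, of type ⟨⟨t,e⟩,⟨t,e⟩⟩.

⟨⟨t,e⟩,⟨t,e⟩⟩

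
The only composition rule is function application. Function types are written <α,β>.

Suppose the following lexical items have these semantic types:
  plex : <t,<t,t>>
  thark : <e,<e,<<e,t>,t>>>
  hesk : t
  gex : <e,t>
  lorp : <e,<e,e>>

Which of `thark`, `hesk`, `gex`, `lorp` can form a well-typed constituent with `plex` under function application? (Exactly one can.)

hesk

thark : <e,<e,<<e,t>,t>>> — neither side's domain matches the other.
hesk — combines: plex : <t,<t,t>> takes hesk : t as argument, giving <t,t>.
gex : <e,t> — neither side's domain matches the other.
lorp : <e,<e,e>> — neither side's domain matches the other.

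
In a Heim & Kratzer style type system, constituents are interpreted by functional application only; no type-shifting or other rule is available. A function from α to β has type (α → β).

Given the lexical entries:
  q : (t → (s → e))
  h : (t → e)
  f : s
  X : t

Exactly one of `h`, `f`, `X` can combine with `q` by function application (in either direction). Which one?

X

h : (t → e) — neither side's domain matches the other.
f : s — neither side's domain matches the other.
X — combines: q : (t → (s → e)) takes X : t as argument, giving (s → e).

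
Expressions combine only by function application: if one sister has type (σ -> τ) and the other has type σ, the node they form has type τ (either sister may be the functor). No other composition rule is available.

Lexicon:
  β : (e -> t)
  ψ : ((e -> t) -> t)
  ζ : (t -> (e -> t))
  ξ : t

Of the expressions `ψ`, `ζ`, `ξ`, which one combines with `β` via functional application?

ψ

ψ — combines: ψ : ((e -> t) -> t) takes β : (e -> t) as argument, giving t.
ζ : (t -> (e -> t)) — does not combine with β.
ξ : t — does not combine with β.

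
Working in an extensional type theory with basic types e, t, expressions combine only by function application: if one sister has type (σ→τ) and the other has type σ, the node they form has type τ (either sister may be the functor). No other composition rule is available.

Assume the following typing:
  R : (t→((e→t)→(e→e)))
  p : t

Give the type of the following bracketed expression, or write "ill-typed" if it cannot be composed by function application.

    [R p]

[R p]: functor R : (t→((e→t)→(e→e))), argument p : t; result ((e→t)→(e→e)).

((e→t)→(e→e))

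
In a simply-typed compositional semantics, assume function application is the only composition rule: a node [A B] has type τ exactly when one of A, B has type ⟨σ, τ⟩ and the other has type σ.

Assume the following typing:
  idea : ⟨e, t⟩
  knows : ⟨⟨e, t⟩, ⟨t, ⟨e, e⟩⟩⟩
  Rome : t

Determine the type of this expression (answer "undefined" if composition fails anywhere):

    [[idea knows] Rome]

⟨e, e⟩

[idea knows] — knows of type ⟨⟨e, t⟩, ⟨t, ⟨e, e⟩⟩⟩ combines with idea of type ⟨e, t⟩: type ⟨t, ⟨e, e⟩⟩.
[[idea knows] Rome] — [idea knows] of type ⟨t, ⟨e, e⟩⟩ combines with Rome of type t: type ⟨e, e⟩.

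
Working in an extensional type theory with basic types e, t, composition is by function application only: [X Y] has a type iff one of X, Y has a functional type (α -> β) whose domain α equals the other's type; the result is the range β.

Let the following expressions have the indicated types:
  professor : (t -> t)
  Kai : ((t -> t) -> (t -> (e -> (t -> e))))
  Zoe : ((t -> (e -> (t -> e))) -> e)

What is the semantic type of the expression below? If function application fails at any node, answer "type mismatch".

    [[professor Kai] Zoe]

e

[professor Kai]: Kai is ((t -> t) -> (t -> (e -> (t -> e)))), professor is (t -> t); result (t -> (e -> (t -> e))).
[[professor Kai] Zoe]: Zoe is ((t -> (e -> (t -> e))) -> e), [professor Kai] is (t -> (e -> (t -> e))); result e.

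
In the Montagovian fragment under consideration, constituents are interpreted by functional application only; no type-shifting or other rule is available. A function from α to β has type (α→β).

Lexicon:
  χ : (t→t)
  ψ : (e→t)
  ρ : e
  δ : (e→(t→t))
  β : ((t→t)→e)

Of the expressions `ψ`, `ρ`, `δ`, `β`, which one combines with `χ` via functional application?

ψ : (e→t) — does not combine with χ.
ρ : e — does not combine with χ.
δ : (e→(t→t)) — does not combine with χ.
β — combines: β : ((t→t)→e) takes χ : (t→t) as argument, giving e.

β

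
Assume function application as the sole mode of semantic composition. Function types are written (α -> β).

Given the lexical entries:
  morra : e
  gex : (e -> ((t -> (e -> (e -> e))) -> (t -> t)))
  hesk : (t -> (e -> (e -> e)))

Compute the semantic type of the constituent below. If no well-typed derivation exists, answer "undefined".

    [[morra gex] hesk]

[morra gex] — gex of type (e -> ((t -> (e -> (e -> e))) -> (t -> t))) combines with morra of type e: type ((t -> (e -> (e -> e))) -> (t -> t)).
[[morra gex] hesk] — [morra gex] of type ((t -> (e -> (e -> e))) -> (t -> t)) combines with hesk of type (t -> (e -> (e -> e))): type (t -> t).

(t -> t)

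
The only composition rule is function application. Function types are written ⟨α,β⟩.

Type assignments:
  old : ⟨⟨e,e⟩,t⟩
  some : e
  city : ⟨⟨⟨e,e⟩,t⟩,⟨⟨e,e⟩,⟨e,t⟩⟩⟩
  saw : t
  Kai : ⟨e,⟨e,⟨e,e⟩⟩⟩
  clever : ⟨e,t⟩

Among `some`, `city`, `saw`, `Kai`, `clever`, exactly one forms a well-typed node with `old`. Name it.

city

some : e — neither side's domain matches the other.
city — combines: city : ⟨⟨⟨e,e⟩,t⟩,⟨⟨e,e⟩,⟨e,t⟩⟩⟩ takes old : ⟨⟨e,e⟩,t⟩ as argument, giving ⟨⟨e,e⟩,⟨e,t⟩⟩.
saw : t — neither side's domain matches the other.
Kai : ⟨e,⟨e,⟨e,e⟩⟩⟩ — neither side's domain matches the other.
clever : ⟨e,t⟩ — neither side's domain matches the other.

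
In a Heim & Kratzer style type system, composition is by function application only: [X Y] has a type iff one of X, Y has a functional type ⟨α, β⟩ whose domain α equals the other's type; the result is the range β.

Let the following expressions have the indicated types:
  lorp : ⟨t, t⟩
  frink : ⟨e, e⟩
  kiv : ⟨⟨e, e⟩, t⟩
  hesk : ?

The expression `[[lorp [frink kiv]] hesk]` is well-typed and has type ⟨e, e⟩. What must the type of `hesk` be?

⟨t, ⟨e, e⟩⟩

At [[lorp [frink kiv]] hesk] (required: ⟨e, e⟩): [lorp [frink kiv]] is t, which is not a function with range ⟨e, e⟩; hence hesk is the functor — type ⟨t, ⟨e, e⟩⟩.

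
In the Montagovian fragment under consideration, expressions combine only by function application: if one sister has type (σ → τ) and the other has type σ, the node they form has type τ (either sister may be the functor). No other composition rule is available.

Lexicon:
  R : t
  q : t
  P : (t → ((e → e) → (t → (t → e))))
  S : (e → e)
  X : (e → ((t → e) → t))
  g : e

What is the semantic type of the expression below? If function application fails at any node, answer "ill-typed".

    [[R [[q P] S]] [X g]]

At [q P], P : (t → ((e → e) → (t → (t → e)))) takes q : t, giving ((e → e) → (t → (t → e))).
At [[q P] S], [q P] : ((e → e) → (t → (t → e))) takes S : (e → e), giving (t → (t → e)).
At [R [[q P] S]], [[q P] S] : (t → (t → e)) takes R : t, giving (t → e).
At [X g], X : (e → ((t → e) → t)) takes g : e, giving ((t → e) → t).
At [[R [[q P] S]] [X g]], [X g] : ((t → e) → t) takes [R [[q P] S]] : (t → e), giving t.

t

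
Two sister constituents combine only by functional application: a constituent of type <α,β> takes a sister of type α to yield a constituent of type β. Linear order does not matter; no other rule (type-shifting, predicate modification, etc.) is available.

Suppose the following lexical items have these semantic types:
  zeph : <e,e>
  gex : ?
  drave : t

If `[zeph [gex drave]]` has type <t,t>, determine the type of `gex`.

<t,<<e,e>,<t,t>>>

[zeph [gex drave]] is required to be <t,t>. zeph : <e,e> cannot yield <t,t> as functor, so [gex drave] : <<e,e>,<t,t>>.
[gex drave] is required to be <<e,e>,<t,t>>. drave : t cannot yield <<e,e>,<t,t>> as functor, so gex : <t,<<e,e>,<t,t>>>.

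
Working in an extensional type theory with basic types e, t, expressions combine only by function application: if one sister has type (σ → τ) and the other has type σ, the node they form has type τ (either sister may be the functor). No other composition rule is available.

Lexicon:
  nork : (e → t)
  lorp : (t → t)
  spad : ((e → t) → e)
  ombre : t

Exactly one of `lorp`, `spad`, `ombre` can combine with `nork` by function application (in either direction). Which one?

spad

lorp : (t → t) — no; nork wants e, and lorp wants t.
spad — combines: spad : ((e → t) → e) takes nork : (e → t) as argument, giving e.
ombre : t — no; nork wants e, and ombre wants nothing (atomic).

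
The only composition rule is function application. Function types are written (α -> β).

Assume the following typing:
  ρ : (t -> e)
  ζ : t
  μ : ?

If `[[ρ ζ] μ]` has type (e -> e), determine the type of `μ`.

[[ρ ζ] μ] must have type (e -> e). The sister [ρ ζ] has type e; that is not a function onto (e -> e), so μ must be the functor, of type (e -> (e -> e)).

(e -> (e -> e))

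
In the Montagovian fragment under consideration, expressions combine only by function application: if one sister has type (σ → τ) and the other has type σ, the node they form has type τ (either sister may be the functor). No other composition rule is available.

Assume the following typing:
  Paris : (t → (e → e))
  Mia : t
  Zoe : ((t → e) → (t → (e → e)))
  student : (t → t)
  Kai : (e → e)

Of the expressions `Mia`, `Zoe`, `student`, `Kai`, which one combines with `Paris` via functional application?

Mia — combines: Paris : (t → (e → e)) takes Mia : t as argument, giving (e → e).
Zoe : ((t → e) → (t → (e → e))) — does not combine with Paris.
student : (t → t) — does not combine with Paris.
Kai : (e → e) — does not combine with Paris.

Mia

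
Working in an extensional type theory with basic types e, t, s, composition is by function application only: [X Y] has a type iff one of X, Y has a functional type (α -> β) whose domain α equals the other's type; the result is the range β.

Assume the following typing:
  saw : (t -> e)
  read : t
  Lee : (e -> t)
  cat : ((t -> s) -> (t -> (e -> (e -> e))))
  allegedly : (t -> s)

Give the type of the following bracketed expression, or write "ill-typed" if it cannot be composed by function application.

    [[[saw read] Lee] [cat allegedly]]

(e -> (e -> e))

[saw read] — saw of type (t -> e) combines with read of type t: type e.
[[saw read] Lee] — Lee of type (e -> t) combines with [saw read] of type e: type t.
[cat allegedly] — cat of type ((t -> s) -> (t -> (e -> (e -> e)))) combines with allegedly of type (t -> s): type (t -> (e -> (e -> e))).
[[[saw read] Lee] [cat allegedly]] — [cat allegedly] of type (t -> (e -> (e -> e))) combines with [[saw read] Lee] of type t: type (e -> (e -> e)).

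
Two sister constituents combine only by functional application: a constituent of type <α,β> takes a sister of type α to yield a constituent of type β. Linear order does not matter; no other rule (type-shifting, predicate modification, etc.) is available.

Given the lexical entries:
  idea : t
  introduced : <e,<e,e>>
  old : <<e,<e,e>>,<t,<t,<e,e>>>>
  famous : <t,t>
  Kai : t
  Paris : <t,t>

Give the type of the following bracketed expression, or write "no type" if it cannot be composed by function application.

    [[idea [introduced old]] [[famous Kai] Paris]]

[introduced old]: functor old : <<e,<e,e>>,<t,<t,<e,e>>>>, argument introduced : <e,<e,e>>; result <t,<t,<e,e>>>.
[idea [introduced old]]: functor [introduced old] : <t,<t,<e,e>>>, argument idea : t; result <t,<e,e>>.
[famous Kai]: functor famous : <t,t>, argument Kai : t; result t.
[[famous Kai] Paris]: functor Paris : <t,t>, argument [famous Kai] : t; result t.
[[idea [introduced old]] [[famous Kai] Paris]]: functor [idea [introduced old]] : <t,<e,e>>, argument [[famous Kai] Paris] : t; result <e,e>.

<e,e>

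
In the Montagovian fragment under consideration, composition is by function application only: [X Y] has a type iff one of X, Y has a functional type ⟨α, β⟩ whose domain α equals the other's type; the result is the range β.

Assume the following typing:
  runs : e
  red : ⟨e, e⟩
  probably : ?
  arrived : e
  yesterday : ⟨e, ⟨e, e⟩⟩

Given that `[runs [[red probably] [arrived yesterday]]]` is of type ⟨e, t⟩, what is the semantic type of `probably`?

⟨⟨e, e⟩, ⟨⟨e, e⟩, ⟨e, ⟨e, t⟩⟩⟩⟩

At [runs [[red probably] [arrived yesterday]]] (required: ⟨e, t⟩): runs is e, which is not a function with range ⟨e, t⟩; hence [[red probably] [arrived yesterday]] is the functor — type ⟨e, ⟨e, t⟩⟩.
At [[red probably] [arrived yesterday]] (required: ⟨e, ⟨e, t⟩⟩): [arrived yesterday] is ⟨e, e⟩, which is not a function with range ⟨e, ⟨e, t⟩⟩; hence [red probably] is the functor — type ⟨⟨e, e⟩, ⟨e, ⟨e, t⟩⟩⟩.
At [red probably] (required: ⟨⟨e, e⟩, ⟨e, ⟨e, t⟩⟩⟩): red is ⟨e, e⟩, which is not a function with range ⟨⟨e, e⟩, ⟨e, ⟨e, t⟩⟩⟩; hence probably is the functor — type ⟨⟨e, e⟩, ⟨⟨e, e⟩, ⟨e, ⟨e, t⟩⟩⟩⟩.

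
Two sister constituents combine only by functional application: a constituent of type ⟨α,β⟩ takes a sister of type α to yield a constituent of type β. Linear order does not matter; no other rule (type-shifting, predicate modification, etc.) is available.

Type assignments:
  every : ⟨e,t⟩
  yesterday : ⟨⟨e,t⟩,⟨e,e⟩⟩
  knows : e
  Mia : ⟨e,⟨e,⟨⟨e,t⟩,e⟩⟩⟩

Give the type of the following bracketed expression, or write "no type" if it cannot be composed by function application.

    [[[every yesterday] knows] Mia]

At [every yesterday], yesterday : ⟨⟨e,t⟩,⟨e,e⟩⟩ takes every : ⟨e,t⟩, giving ⟨e,e⟩.
At [[every yesterday] knows], [every yesterday] : ⟨e,e⟩ takes knows : e, giving e.
At [[[every yesterday] knows] Mia], Mia : ⟨e,⟨e,⟨⟨e,t⟩,e⟩⟩⟩ takes [[every yesterday] knows] : e, giving ⟨e,⟨⟨e,t⟩,e⟩⟩.

⟨e,⟨⟨e,t⟩,e⟩⟩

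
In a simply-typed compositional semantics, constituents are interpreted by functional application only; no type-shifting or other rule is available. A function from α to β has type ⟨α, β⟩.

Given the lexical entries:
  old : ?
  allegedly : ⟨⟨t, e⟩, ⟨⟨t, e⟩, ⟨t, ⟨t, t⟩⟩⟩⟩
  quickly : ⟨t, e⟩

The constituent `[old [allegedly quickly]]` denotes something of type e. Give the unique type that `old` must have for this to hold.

⟨⟨⟨t, e⟩, ⟨t, ⟨t, t⟩⟩⟩, e⟩

For [old [allegedly quickly]] to have type e with [allegedly quickly] of type ⟨⟨t, e⟩, ⟨t, ⟨t, t⟩⟩⟩, old must be the function: old : ⟨⟨⟨t, e⟩, ⟨t, ⟨t, t⟩⟩⟩, e⟩.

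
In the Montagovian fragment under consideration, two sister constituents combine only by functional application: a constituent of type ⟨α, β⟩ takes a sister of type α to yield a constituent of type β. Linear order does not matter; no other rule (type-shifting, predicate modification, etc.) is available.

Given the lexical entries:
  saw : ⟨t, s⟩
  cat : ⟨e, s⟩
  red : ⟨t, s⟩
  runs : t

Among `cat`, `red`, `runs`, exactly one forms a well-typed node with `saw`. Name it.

cat : ⟨e, s⟩ — neither side's domain matches the other.
red : ⟨t, s⟩ — neither side's domain matches the other.
runs — combines: saw : ⟨t, s⟩ takes runs : t as argument, giving s.

runs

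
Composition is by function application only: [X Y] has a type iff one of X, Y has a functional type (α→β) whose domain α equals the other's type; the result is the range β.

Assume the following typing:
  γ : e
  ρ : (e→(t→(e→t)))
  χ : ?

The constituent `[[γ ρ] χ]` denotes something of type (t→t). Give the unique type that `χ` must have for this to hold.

[[γ ρ] χ] must have type (t→t). The sister [γ ρ] has type (t→(e→t)); that is not a function onto (t→t), so χ must be the functor, of type ((t→(e→t))→(t→t)).

((t→(e→t))→(t→t))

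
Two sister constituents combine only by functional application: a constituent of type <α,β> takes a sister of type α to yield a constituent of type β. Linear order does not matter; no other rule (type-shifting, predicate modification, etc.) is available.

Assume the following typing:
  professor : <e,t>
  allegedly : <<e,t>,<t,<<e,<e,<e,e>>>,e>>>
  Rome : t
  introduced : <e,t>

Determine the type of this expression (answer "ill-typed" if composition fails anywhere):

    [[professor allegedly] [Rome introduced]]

[professor allegedly]: functor allegedly : <<e,t>,<t,<<e,<e,<e,e>>>,e>>>, argument professor : <e,t>; result <t,<<e,<e,<e,e>>>,e>>.
[Rome introduced]: t with <e,t> — neither is a function whose domain matches the other; composition fails here.

ill-typed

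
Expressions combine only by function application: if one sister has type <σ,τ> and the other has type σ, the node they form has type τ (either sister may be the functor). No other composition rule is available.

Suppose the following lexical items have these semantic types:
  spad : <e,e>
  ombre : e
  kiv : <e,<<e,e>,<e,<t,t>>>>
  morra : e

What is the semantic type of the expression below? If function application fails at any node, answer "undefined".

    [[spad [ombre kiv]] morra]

<t,t>

[ombre kiv]: functor kiv : <e,<<e,e>,<e,<t,t>>>>, argument ombre : e; result <<e,e>,<e,<t,t>>>.
[spad [ombre kiv]]: functor [ombre kiv] : <<e,e>,<e,<t,t>>>, argument spad : <e,e>; result <e,<t,t>>.
[[spad [ombre kiv]] morra]: functor [spad [ombre kiv]] : <e,<t,t>>, argument morra : e; result <t,t>.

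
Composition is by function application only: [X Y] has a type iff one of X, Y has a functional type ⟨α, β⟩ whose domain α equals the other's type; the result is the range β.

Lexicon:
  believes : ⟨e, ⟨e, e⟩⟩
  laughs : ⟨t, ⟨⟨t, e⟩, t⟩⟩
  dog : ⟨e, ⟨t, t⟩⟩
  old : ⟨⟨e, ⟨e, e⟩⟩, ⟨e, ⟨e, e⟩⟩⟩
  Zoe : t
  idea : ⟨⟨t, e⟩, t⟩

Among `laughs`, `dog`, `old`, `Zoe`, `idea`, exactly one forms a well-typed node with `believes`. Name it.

old

laughs : ⟨t, ⟨⟨t, e⟩, t⟩⟩ — does not combine with believes.
dog : ⟨e, ⟨t, t⟩⟩ — does not combine with believes.
old — combines: old : ⟨⟨e, ⟨e, e⟩⟩, ⟨e, ⟨e, e⟩⟩⟩ takes believes : ⟨e, ⟨e, e⟩⟩ as argument, giving ⟨e, ⟨e, e⟩⟩.
Zoe : t — does not combine with believes.
idea : ⟨⟨t, e⟩, t⟩ — does not combine with believes.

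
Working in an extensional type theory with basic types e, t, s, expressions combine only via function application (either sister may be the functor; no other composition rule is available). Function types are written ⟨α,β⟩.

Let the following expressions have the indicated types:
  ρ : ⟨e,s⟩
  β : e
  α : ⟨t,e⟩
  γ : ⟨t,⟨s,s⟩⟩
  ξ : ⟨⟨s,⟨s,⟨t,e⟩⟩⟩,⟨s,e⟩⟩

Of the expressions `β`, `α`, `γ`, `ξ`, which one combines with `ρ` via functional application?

β

β — combines: ρ : ⟨e,s⟩ takes β : e as argument, giving s.
α : ⟨t,e⟩ — does not combine with ρ.
γ : ⟨t,⟨s,s⟩⟩ — does not combine with ρ.
ξ : ⟨⟨s,⟨s,⟨t,e⟩⟩⟩,⟨s,e⟩⟩ — does not combine with ρ.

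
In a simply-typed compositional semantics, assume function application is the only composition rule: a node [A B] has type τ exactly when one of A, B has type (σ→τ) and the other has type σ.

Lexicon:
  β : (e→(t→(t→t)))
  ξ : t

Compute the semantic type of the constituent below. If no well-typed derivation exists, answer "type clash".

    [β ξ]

type clash

[β ξ]: (e→(t→(t→t))) and t cannot combine by function application — type clash.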